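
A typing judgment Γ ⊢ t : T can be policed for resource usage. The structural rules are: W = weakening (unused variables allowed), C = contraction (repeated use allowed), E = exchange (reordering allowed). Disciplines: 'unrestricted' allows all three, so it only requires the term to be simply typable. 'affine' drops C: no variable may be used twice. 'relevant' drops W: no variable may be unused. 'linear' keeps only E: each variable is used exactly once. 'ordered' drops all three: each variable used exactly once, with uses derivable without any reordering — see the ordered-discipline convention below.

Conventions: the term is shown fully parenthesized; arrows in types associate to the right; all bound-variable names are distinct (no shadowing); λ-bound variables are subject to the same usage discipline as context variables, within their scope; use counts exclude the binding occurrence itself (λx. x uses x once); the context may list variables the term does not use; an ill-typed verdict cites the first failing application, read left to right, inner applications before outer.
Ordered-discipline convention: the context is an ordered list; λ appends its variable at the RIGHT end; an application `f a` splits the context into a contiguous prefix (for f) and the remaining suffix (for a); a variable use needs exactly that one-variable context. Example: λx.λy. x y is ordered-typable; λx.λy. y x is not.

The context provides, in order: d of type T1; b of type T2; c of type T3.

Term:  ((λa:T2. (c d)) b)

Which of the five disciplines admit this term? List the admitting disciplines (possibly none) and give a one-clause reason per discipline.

admitting disciplines: none
variable uses: d: 1, b: 1, c: 1, a (bound): 0
left-to-right use order: c, d, b
typing: ill-typed: applying a non-function (T3)
ordered: ✗ — fails simple typing
linear: ✗ — a type mismatch blocks all five
affine: ✗ — the type mismatch rejects it
relevant: ✗ — not simply typable
unrestricted: ✗ — fails simple typing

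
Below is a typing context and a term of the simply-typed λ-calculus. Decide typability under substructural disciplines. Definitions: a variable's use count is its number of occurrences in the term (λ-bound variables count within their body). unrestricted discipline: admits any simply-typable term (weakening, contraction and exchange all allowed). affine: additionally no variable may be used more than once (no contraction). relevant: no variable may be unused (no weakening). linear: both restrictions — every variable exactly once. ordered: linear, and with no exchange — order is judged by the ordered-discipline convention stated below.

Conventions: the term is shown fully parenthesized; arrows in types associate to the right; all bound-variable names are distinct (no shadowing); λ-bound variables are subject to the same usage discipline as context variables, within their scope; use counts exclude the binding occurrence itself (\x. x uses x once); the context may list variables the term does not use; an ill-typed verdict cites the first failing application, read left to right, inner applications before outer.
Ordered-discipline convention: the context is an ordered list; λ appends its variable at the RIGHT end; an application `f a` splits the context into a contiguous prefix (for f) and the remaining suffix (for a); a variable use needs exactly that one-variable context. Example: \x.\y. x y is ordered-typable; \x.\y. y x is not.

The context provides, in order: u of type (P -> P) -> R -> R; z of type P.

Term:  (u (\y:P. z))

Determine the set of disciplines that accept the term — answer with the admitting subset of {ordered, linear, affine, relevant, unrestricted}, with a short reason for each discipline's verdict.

accepted by: affine, unrestricted
use counts: u: 1×, z: 1×, y [bound]: 0×
left-to-right use order: u, z
typing: the term checks, with type R -> R
ordered: ✗, y left unused
linear: ✗, y left unused
affine: ✓, at most one use each (u, z, y)
relevant: ✗, y left unused
unrestricted: ✓, simply typable at R -> R; W, C, E all held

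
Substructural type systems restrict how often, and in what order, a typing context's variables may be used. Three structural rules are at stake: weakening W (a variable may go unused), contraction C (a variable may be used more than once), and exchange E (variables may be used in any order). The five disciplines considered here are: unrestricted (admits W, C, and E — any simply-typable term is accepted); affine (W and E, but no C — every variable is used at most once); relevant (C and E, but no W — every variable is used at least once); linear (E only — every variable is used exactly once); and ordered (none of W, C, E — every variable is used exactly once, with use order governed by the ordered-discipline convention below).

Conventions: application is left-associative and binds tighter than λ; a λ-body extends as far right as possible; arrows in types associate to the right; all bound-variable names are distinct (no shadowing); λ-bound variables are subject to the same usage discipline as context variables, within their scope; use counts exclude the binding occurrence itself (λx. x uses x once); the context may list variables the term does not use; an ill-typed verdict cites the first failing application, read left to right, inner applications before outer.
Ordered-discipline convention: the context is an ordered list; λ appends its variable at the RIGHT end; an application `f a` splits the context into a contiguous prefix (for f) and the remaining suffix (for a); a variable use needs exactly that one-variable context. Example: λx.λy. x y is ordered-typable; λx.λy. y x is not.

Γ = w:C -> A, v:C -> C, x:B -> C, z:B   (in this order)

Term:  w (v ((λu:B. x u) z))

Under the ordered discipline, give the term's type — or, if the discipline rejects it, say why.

term : A
variable uses: w: 1×; v: 1×; x: 1×; z: 1×; u (bound): 1×
uses in reading order: w, v, x, u, z
typing: the term checks, with type A
all disciplines: ordered ✓; linear ✓; affine ✓; relevant ✓; unrestricted ✓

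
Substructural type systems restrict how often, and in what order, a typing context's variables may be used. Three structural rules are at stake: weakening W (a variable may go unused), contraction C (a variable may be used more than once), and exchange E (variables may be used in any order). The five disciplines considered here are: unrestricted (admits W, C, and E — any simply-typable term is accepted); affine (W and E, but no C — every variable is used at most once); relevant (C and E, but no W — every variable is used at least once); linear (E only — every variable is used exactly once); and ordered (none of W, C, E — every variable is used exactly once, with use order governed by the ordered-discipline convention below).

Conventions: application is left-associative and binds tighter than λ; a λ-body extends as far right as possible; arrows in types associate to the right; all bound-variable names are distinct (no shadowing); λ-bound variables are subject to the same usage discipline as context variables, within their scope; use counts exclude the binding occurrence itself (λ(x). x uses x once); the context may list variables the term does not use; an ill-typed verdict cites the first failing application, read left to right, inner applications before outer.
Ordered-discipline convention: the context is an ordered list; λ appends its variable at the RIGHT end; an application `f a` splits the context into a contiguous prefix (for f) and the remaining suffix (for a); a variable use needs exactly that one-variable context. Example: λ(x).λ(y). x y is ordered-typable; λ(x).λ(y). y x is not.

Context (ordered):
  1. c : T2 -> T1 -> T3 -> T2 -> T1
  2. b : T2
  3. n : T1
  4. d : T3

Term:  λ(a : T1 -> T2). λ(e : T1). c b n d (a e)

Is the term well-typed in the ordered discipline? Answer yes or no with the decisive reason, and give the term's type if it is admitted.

yes — one use each (c, b, n, d, a, e); ordered split holds; term : (T1 -> T2) -> T1 -> T1
counts: c: 1×, b: 1×, n: 1×, d: 1×, a (bound): 1×, e (bound): 1×
order of uses: c, b, n, d, a, e
typing: the term checks, with type (T1 -> T2) -> T1 -> T1
per-discipline verdicts: ordered ✓ · linear ✓ · affine ✓ · relevant ✓ · unrestricted ✓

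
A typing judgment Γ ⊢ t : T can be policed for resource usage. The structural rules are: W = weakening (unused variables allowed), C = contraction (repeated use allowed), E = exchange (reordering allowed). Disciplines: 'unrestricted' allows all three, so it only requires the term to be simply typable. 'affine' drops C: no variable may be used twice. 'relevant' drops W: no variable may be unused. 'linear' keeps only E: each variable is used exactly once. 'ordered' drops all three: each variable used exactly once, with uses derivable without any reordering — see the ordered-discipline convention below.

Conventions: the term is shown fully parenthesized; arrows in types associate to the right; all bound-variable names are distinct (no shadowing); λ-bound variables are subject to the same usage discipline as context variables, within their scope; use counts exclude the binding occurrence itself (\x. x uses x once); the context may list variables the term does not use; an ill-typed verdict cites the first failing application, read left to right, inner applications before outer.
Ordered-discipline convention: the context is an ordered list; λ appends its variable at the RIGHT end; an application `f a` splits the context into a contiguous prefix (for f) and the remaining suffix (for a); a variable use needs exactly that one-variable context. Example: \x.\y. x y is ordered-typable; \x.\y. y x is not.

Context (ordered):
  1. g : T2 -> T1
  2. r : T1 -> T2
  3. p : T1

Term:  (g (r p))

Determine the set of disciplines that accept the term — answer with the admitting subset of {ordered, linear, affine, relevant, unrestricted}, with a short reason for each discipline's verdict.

admitted in: ordered, linear, affine, relevant, unrestricted
counts: g ×1, r ×1, p ×1
uses in reading order: g, r, p
typing: ✓ — T1
ordered: ✓ — g, r, p: once each, no exchange needed
linear: ✓ — g, r, p: one use apiece
affine: ✓ — g, r, p: no repeats, contraction unneeded
relevant: ✓ — g, r, p: all used, weakening unneeded
unrestricted: ✓ — well-typed at T1; no restrictions here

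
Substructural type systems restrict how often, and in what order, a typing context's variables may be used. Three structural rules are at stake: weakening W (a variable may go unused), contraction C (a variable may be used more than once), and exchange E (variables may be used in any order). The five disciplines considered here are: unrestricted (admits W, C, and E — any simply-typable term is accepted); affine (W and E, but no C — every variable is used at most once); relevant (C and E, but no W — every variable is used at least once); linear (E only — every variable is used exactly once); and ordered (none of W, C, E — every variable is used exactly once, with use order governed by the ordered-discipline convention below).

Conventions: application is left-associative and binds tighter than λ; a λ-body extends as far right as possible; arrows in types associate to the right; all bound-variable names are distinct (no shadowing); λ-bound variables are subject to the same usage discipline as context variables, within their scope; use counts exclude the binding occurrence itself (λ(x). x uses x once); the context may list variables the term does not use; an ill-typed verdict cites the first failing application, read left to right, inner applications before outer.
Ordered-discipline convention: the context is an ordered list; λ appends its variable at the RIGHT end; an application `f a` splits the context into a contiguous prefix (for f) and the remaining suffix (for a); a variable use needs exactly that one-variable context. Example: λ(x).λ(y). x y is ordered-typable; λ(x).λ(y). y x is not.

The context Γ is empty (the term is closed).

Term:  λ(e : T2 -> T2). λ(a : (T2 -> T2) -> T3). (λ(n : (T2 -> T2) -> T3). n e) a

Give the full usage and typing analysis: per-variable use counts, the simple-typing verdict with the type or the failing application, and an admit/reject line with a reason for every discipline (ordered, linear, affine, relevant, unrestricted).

usage: e (bound) ×1, a (bound) ×1, n (bound) ×1
order of uses: n, e, a
typing: well-typed — term : (T2 -> T2) -> ((T2 -> T2) -> T3) -> T3
ordered: ✗ — needs exchange: uses follow n, e, a
linear: ✓ — e, a, n: one use apiece
affine: ✓ — no duplicate uses among e, a, n
relevant: ✓ — at least one use each (e, a, n)
unrestricted: ✓ — type-checks ((T2 -> T2) -> ((T2 -> T2) -> T3) -> T3) and nothing is barred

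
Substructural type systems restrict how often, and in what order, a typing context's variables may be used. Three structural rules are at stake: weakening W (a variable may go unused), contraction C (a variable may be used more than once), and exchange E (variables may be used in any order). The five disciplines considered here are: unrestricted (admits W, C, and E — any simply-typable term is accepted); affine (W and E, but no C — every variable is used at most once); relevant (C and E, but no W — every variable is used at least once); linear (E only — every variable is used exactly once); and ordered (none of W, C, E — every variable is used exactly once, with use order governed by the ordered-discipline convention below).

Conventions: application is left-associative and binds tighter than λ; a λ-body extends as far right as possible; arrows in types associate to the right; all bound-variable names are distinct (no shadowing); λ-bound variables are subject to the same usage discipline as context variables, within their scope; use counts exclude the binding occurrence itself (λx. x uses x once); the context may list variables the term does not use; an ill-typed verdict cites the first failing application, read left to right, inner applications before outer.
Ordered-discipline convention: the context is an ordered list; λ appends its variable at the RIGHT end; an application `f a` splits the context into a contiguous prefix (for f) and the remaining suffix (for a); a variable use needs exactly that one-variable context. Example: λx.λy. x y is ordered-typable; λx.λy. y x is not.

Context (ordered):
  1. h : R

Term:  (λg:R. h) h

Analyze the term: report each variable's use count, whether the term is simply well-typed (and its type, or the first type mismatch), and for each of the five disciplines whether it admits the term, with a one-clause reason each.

variable uses: h ×2; g [bound] ×0
uses in reading order: h, h
typing: the term checks, with type R
ordered: ✗, h ×2 used more than once (contraction); unused: g — weakening required
linear: ✗, h ×2 used more than once (contraction); unused: g — weakening required
affine: ✗, h ×2 used more than once (contraction)
relevant: ✗, unused: g — weakening required
unrestricted: ✓, simply typable at R; W, C, E all held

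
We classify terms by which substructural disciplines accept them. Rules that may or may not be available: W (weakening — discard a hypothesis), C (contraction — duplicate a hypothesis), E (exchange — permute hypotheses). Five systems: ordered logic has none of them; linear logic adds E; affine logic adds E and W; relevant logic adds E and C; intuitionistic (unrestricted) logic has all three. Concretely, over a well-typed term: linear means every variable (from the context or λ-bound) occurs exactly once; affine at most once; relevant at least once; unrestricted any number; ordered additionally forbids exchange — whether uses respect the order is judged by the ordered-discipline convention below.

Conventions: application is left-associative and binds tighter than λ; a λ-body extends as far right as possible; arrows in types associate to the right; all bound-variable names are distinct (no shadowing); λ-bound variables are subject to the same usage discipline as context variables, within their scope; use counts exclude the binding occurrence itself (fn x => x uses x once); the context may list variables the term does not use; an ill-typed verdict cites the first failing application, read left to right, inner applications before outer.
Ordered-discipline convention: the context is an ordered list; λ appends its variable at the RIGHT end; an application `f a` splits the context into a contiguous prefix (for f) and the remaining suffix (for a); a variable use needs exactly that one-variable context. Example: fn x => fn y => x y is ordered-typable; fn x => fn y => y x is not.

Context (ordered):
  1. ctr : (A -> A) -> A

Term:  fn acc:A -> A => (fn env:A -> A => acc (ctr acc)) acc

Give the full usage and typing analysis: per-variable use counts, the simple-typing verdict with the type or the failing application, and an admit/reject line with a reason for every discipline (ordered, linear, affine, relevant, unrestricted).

counts: ctr=1; acc [bound]=3; env [bound]=0
use order (left to right): acc, ctr, acc, acc
typing: the term checks, with type (A -> A) -> A
ordered: ✗, repeated use of acc ×3; env left unused
linear: ✗, repeated use of acc ×3; env left unused
affine: ✗, repeated use of acc ×3
relevant: ✗, env left unused
unrestricted: ✓, type-checks ((A -> A) -> A) and nothing is barred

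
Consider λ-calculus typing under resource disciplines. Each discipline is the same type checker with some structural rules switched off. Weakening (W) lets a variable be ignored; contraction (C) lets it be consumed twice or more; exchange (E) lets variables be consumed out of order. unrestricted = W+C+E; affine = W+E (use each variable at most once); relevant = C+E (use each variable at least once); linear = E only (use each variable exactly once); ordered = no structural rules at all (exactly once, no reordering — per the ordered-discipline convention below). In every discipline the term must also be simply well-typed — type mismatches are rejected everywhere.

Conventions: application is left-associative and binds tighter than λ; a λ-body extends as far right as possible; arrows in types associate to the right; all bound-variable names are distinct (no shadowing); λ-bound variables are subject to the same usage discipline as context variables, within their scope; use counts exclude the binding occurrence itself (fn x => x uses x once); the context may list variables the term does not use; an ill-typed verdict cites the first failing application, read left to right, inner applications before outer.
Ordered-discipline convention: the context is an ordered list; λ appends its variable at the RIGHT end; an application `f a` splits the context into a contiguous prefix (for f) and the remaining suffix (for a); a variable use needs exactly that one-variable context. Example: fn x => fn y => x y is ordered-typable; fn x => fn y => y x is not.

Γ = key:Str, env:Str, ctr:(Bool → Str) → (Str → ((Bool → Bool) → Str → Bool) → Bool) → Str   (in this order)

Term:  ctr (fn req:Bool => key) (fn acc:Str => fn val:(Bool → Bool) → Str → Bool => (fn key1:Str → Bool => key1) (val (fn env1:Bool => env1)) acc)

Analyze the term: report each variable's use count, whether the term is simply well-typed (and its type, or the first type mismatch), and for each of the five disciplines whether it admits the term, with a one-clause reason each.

use counts: key=1, env=0, ctr=1, req (bound)=0, acc (bound)=1, val (bound)=1, key1 (bound)=1, env1 (bound)=1
use order (left to right): ctr, key, key1, val, env1, acc
typing: ✓ — Str
ordered ✗ (needs weakening: env, req unused)
linear ✗ (needs weakening: env, req unused)
affine ✓ (key, env, ctr, req, acc, val, key1, env1: no repeats, contraction unneeded)
relevant ✗ (needs weakening: env, req unused)
unrestricted ✓ (well-typed at Str; no restrictions here)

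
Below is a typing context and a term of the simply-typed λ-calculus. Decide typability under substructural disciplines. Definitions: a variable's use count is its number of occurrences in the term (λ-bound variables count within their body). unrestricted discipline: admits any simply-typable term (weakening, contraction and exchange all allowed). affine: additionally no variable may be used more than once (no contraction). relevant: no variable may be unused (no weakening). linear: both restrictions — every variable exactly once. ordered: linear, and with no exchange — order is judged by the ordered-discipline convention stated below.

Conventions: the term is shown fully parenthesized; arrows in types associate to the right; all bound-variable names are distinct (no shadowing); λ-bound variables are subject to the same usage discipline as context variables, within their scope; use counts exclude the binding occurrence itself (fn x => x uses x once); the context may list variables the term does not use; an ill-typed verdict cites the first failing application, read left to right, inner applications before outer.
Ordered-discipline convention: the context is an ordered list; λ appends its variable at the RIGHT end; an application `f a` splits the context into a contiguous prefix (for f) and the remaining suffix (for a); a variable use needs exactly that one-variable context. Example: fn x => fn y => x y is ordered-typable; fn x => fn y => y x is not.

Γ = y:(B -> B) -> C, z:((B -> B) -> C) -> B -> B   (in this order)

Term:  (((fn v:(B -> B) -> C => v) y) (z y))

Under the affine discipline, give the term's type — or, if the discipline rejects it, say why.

not well-typed under affine — uses contraction: y ×2
usage: y: 2×; z: 1×; v [bound]: 1×
uses in reading order: v, y, z, y
typing: well-typed at C
summary: ordered ✗ · linear ✗ · affine ✗ · relevant ✓ · unrestricted ✓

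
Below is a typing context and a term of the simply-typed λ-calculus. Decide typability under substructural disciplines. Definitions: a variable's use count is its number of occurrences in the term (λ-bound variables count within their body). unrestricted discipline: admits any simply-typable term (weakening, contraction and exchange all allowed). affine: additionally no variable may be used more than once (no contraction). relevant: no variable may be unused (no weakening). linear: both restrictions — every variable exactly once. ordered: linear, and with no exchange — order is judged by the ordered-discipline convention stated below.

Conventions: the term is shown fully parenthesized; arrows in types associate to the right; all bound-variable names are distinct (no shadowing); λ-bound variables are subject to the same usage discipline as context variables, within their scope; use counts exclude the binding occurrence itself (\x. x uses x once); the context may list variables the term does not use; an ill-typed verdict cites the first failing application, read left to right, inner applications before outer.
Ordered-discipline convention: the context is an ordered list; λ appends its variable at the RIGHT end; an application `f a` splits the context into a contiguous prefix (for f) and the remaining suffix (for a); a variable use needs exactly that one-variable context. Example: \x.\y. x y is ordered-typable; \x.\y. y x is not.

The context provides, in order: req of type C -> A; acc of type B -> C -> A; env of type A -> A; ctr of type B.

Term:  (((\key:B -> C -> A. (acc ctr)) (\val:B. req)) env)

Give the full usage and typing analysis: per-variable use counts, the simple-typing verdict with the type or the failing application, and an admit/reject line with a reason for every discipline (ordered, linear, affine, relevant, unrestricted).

use counts: req=1; acc=1; env=1; ctr=1; key (λ-bound)=0; val (λ-bound)=0
order of uses: acc, ctr, req, env
typing: ill-typed: an argument A -> A mismatches the expected C
ordered ✗ (not simply typable)
linear ✗ (fails simple typing)
affine ✗ (a type mismatch blocks all five)
relevant ✗ (the type mismatch rejects it)
unrestricted ✗ (not simply typable)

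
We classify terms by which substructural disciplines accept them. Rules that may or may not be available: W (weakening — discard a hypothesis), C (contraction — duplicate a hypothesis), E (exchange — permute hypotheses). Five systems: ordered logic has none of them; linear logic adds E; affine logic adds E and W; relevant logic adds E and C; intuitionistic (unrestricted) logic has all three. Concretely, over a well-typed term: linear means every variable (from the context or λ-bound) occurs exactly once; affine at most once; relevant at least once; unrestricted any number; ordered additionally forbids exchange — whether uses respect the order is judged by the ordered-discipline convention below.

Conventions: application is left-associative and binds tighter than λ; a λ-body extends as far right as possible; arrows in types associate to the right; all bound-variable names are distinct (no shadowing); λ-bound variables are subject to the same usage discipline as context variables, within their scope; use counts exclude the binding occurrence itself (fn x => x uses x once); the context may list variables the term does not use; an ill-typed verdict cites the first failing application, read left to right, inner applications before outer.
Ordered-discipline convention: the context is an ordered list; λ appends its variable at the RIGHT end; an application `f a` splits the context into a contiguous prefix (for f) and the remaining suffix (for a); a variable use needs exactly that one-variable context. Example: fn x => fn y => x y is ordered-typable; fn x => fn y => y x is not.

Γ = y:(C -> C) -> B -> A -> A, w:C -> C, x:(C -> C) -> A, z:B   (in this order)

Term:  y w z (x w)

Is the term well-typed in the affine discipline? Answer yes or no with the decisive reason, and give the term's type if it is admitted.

no — repeated use of w ×2
usage: y=1, w=2, x=1, z=1
uses in reading order: y, w, z, x, w
typing: well-typed — term : A
summary: ordered ✗, linear ✗, affine ✗, relevant ✓, unrestricted ✓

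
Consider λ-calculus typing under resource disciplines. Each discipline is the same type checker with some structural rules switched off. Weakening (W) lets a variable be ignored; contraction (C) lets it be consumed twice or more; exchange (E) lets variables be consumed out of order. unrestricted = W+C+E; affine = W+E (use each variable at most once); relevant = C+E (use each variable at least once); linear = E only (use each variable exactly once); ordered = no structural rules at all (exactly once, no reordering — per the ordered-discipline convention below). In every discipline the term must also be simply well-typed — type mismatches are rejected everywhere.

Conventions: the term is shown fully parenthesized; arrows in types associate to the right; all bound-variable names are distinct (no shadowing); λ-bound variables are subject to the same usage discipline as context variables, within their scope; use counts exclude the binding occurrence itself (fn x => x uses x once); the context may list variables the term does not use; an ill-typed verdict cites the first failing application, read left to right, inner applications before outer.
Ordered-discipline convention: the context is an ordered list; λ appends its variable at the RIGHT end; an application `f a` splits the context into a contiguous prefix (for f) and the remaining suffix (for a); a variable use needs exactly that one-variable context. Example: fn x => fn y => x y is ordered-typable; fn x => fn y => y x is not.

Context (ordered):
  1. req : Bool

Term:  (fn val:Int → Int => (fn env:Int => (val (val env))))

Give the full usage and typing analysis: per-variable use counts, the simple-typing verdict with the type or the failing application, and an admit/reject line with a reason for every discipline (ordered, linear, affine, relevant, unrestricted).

counts: req: 0, val (λ-bound): 2, env (λ-bound): 1
left-to-right use order: val, val, env
typing: well-typed — term : (Int → Int) → Int → Int
ordered ✗ (repeated use of val ×2; unused: req — weakening required)
linear ✗ (repeated use of val ×2; unused: req — weakening required)
affine ✗ (repeated use of val ×2)
relevant ✗ (unused: req — weakening required)
unrestricted ✓ (type-checks ((Int → Int) → Int → Int) and nothing is barred)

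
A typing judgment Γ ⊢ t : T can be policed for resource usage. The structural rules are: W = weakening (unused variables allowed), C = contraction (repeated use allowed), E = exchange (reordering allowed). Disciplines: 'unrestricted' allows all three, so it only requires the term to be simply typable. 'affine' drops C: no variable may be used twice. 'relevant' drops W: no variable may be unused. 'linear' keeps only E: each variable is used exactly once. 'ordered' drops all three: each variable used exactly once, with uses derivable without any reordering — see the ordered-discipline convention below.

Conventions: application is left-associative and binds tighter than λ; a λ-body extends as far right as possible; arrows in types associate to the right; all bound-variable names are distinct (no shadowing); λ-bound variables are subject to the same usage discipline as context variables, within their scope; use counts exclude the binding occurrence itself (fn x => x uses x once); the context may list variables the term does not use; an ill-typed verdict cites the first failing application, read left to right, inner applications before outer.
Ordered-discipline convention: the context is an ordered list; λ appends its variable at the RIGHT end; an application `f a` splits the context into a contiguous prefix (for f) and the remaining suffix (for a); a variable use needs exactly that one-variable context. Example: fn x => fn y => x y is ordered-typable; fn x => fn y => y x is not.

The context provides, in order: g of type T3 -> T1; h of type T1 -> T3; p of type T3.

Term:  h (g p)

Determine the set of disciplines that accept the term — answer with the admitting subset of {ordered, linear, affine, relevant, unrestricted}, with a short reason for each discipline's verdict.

accepted by: linear, affine, relevant, unrestricted
use counts: g ×1; h ×1; p ×1
left-to-right use order: h, g, p
typing: ✓ — T3
ordered: ✗, use order h, g, p needs exchange
linear: ✓, exactly-once usage across g, h, p
affine: ✓, g, h, p: no repeats, contraction unneeded
relevant: ✓, every one of g, h, p appears
unrestricted: ✓, typability at T3 is all that's needed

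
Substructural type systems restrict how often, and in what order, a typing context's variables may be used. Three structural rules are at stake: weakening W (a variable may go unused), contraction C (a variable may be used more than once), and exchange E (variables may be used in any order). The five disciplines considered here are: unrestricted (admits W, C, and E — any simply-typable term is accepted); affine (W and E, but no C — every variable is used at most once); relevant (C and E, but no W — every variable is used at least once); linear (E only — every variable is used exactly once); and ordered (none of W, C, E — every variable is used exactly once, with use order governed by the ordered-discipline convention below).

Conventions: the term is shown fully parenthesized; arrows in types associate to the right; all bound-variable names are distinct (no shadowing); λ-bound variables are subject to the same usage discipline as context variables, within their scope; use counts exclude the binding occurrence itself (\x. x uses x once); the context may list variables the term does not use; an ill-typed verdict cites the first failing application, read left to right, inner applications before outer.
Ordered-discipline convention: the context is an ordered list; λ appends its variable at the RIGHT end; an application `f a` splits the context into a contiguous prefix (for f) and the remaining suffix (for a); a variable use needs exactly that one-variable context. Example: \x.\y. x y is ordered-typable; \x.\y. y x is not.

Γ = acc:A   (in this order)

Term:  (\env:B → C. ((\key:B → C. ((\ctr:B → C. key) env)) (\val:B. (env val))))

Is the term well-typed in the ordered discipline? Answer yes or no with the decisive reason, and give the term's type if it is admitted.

no — needs contraction — env ×2; acc, ctr left unused
use counts: acc ×0; env (bound) ×2; key (bound) ×1; ctr (bound) ×0; val (bound) ×1
order of uses: key, env, env, val
typing: well-typed — term : (B → C) → B → C
summary: ordered ✗, linear ✗, affine ✗, relevant ✗, unrestricted ✓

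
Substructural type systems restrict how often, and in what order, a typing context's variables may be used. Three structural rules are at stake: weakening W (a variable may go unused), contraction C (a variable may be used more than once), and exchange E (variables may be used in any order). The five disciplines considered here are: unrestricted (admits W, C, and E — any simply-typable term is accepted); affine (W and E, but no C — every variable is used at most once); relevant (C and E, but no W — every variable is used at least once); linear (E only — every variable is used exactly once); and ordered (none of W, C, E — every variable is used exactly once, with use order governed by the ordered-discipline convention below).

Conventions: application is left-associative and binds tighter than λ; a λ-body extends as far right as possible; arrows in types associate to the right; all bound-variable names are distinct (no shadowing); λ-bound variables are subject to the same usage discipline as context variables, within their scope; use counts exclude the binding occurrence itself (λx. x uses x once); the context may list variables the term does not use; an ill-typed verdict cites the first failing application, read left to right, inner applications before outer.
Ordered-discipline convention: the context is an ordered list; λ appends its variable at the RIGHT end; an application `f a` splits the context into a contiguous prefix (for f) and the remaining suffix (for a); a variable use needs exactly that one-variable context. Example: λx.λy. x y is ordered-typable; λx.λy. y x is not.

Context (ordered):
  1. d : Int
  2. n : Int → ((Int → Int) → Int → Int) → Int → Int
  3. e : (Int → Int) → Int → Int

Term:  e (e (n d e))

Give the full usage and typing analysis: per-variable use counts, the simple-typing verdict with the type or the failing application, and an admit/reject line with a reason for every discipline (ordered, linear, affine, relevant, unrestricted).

usage: d: 1×, n: 1×, e: 3×
uses in reading order: e, e, n, d, e
typing: well-typed — term : Int → Int
ordered ✗ (uses contraction: e ×3)
linear ✗ (uses contraction: e ×3)
affine ✗ (uses contraction: e ×3)
relevant ✓ (none of d, n, e goes unused)
unrestricted ✓ (typability at Int → Int is all that's needed)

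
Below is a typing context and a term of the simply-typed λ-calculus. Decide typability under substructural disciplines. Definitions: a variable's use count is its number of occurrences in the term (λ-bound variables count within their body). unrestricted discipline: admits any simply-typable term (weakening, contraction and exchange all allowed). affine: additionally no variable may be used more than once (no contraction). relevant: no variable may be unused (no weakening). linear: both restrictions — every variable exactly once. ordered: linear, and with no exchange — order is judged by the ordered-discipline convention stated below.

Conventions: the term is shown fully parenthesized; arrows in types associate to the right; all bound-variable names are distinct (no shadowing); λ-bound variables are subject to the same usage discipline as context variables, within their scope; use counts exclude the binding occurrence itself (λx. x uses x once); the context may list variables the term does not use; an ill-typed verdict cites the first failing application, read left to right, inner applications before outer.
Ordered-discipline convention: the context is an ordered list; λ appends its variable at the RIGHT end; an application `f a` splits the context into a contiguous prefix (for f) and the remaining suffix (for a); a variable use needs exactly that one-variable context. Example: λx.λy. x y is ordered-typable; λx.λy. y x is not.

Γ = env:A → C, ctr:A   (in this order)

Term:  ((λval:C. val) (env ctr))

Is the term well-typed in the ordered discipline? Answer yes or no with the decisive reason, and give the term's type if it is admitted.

yes — single-use (env, ctr, val), ordered derivation ok; term : C
usage: env=1; ctr=1; val [bound]=1
use order (left to right): val, env, ctr
typing: the term checks, with type C
all disciplines: ordered ✓; linear ✓; affine ✓; relevant ✓; unrestricted ✓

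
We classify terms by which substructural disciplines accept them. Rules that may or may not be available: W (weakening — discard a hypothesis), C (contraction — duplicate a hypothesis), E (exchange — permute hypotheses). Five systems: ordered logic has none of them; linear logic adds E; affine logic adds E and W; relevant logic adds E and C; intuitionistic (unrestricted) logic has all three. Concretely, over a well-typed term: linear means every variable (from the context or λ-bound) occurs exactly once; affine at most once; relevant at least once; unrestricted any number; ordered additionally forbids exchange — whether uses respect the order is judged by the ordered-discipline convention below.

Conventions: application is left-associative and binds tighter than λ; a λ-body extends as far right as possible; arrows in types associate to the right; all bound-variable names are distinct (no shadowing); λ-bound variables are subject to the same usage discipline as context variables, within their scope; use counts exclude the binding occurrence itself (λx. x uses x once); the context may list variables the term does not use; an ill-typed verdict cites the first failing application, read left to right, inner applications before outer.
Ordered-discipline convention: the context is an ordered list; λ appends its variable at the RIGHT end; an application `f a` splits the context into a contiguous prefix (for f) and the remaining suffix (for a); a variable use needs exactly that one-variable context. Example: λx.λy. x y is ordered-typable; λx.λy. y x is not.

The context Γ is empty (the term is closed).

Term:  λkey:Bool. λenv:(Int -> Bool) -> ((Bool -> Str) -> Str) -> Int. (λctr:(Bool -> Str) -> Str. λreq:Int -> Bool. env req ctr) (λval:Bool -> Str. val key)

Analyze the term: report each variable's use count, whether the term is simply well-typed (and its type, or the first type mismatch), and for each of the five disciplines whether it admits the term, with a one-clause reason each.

use counts: key (bound)=1, env (bound)=1, ctr (bound)=1, req (bound)=1, val (bound)=1
uses in reading order: env, req, ctr, val, key
typing: ✓ — Bool -> ((Int -> Bool) -> ((Bool -> Str) -> Str) -> Int) -> (Int -> Bool) -> Int
ordered ✗ (use order env, req, ctr, val, key needs exchange)
linear ✓ (single use per variable (key, env, ctr, req, val))
affine ✓ (key, env, ctr, req, val: no repeats, contraction unneeded)
relevant ✓ (at least one use each (key, env, ctr, req, val))
unrestricted ✓ (type-checks (Bool -> ((Int -> Bool) -> ((Bool -> Str) -> Str) -> Int) -> (Int -> Bool) -> Int) and nothing is barred)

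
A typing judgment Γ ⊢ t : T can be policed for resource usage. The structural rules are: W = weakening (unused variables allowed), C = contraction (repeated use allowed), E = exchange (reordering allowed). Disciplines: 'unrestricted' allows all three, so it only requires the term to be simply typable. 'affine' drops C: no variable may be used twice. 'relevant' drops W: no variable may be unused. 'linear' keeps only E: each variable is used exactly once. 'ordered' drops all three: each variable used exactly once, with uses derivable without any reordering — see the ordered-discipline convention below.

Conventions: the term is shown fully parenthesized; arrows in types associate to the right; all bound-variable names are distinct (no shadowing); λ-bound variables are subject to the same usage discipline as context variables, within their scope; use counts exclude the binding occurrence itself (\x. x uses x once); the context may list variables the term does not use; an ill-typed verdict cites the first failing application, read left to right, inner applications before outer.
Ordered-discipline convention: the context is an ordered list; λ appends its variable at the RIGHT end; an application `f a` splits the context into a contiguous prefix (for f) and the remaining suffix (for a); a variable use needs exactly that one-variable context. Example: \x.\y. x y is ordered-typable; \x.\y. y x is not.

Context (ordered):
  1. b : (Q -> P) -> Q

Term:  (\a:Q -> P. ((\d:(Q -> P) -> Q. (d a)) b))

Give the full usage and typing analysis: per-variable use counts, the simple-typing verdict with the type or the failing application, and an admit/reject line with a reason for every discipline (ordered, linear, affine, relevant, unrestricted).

usage: b: 1, a (bound): 1, d (bound): 1
left-to-right use order: d, a, b
typing: the term checks, with type (Q -> P) -> Q
ordered: ✗ — use order d, a, b needs exchange
linear: ✓ — exactly-once usage across b, a, d
affine: ✓ — b, a, d: no repeats, contraction unneeded
relevant: ✓ — none of b, a, d goes unused
unrestricted: ✓ — typability at (Q -> P) -> Q is all that's needed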